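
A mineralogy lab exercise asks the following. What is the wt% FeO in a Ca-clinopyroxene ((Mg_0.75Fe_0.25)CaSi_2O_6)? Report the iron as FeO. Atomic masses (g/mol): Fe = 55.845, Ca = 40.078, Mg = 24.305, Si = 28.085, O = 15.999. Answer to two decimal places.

Molar mass of (Mg_0.75Fe_0.25)CaSi_2O_6 = 0.75*24.305 + 0.25*55.845 + 1*40.078 + 2*28.085 + 6*15.999 = 224.432 g/mol.
Each formula unit contains 0.25 Fe, equivalent to 0.25/1 = 0.2500 mol FeO.
M(FeO) = 1×55.845 + 1×15.999 = 71.844 g/mol.
Mass of FeO per formula unit = 0.2500 × 71.844 = 17.961 g.
FeO wt% = 17.961 / 224.432 × 100 = 8.00%.

8.00 wt%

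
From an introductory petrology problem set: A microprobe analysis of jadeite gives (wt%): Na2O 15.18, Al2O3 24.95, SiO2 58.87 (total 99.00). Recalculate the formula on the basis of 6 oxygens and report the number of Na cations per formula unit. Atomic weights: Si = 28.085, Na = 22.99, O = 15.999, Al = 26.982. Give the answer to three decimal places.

15.18 wt% Na2O ÷ 61.979 g/mol = 0.24492 mol, giving 0.48984 Na and 0.24492 O.
24.95 wt% Al2O3 ÷ 101.961 g/mol = 0.24470 mol, giving 0.48940 Al and 0.73410 O.
58.87 wt% SiO2 ÷ 60.083 g/mol = 0.97981 mol, giving 0.97981 Si and 1.95962 O.
Oxygen sums to 2.93864; scaling by 6/2.93864 = 2.04176 puts the formula on 6 O.
Na: 0.48984 × 2.04176 = 1.000 atoms per formula unit.

1.000 Na apfu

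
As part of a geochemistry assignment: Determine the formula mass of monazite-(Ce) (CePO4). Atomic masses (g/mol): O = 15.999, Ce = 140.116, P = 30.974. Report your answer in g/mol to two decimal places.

235.09 g/mol

Ce: 1 × 140.116 = 140.1160
P: 1 × 30.974 = 30.9740
O: 4 × 15.999 = 63.9960
Summing the contributions gives the formula mass.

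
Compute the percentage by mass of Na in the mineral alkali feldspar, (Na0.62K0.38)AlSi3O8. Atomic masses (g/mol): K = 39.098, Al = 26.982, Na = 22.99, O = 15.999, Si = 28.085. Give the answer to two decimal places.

5.31 mass %

Molar mass of (Na0.62K0.38)AlSi3O8: 0.62·22.99 + 0.38·39.098 + 1·26.982 + 3·28.085 + 8·15.999 = 268.340 g/mol.
Mass of Na per formula unit: 0.62 × 22.99 = 14.254 g.
Weight fraction Na = 14.254 / 268.340 = 0.0531.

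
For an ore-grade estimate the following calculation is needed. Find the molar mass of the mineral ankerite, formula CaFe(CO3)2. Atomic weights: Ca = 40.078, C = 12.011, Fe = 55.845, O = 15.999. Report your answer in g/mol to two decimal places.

M = 1*40.078 + 1*55.845 + 2*12.011 + 6*15.999

215.94 g/mol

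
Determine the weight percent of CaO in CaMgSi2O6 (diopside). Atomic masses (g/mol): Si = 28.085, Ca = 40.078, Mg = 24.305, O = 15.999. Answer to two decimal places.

25.90 wt%

Formula mass = 216.547 g/mol.
1 Ca → 1.0000 mol CaO per formula unit; M(CaO) = 56.077, so CaO mass = 56.077 g.
56.077/216.547 × 100 = 25.90 wt%.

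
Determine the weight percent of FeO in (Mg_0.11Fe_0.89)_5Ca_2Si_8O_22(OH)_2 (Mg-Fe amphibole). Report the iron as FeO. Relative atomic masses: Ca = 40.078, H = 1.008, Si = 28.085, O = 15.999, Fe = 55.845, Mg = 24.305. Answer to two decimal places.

33.56 wt%

Molar mass of (Mg_0.11Fe_0.89)_5Ca_2Si_8O_22(OH)_2 = 0.55·24.305 + 4.45·55.845 + 2·40.078 + 8·28.085 + 24·15.999 + 2·1.008 = 952.706 g/mol.
Each formula unit contains 4.45 Fe, equivalent to 4.45/1 = 4.4500 mol FeO.
M(FeO) = 1×55.845 + 1×15.999 = 71.844 g/mol.
Mass of FeO per formula unit = 4.4500 × 71.844 = 319.706 g.
FeO wt% = 319.706 / 952.706 × 100 = 33.56%.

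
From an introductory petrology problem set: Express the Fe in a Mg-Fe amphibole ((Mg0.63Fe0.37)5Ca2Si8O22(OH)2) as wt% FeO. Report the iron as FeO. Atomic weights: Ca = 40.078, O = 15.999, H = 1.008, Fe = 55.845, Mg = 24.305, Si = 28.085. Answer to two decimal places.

15.26 wt%

Molar mass of (Mg0.63Fe0.37)5Ca2Si8O22(OH)2 = 3.15*24.305 + 1.85*55.845 + 2*40.078 + 8*28.085 + 24*15.999 + 2*1.008 = 870.702 g/mol.
Each formula unit contains 1.85 Fe, equivalent to 1.85/1 = 1.8500 mol FeO.
M(FeO) = 1×55.845 + 1×15.999 = 71.844 g/mol.
Mass of FeO per formula unit = 1.8500 × 71.844 = 132.911 g.
FeO wt% = 132.911 / 870.702 × 100 = 15.26%.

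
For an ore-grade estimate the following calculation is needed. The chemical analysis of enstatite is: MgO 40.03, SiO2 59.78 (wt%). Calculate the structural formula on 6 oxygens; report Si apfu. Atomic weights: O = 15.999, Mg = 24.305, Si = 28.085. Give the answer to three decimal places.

2.001 Si apfu

MgO (M=40.304): mol = 0.99320; Mg = 0.99320, O = 0.99320.
SiO2 (M=60.083): mol = 0.99496; Si = 0.99496, O = 1.98992.
ΣO = 2.98312; factor = 6/ΣO = 2.01132.
Si apfu = 0.99496 × 2.01132 = 2.001.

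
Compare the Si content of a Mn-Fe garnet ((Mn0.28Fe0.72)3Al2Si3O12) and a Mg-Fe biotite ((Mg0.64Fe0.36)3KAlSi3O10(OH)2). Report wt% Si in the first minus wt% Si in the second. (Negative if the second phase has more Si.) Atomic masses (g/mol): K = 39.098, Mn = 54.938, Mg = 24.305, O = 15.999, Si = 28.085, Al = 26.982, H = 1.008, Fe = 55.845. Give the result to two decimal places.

-1.72 percentage points

M((Mn0.28Fe0.72)3Al2Si3O12) = 496.980 g/mol, so wt% Si = 84.255/496.980 × 100 = 16.95%.
M((Mg0.64Fe0.36)3KAlSi3O10(OH)2) = 451.317 g/mol, so wt% Si = 84.255/451.317 × 100 = 18.67%.
16.95 − 18.67 = -1.72 pp.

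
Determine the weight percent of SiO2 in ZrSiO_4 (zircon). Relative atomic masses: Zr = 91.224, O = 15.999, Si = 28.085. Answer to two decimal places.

M(ZrSiO_4) = 183.305 g/mol; M(SiO2) = 60.083 g/mol.
Moles SiO2 per formula unit = 1 Si ÷ 1 = 1.0000.
SiO2 fraction = (1.0000 × 60.083) / 183.305 = 60.083/183.305 = 0.3278.

32.78 wt%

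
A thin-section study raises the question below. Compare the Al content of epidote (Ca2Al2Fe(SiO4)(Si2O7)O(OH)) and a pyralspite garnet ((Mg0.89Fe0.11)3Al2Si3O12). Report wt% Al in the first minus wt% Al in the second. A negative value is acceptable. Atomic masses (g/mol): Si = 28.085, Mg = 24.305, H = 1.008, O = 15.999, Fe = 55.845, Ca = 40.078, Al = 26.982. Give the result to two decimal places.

-1.88 percentage points

Al in Ca2Al2Fe(SiO4)(Si2O7)O(OH): molar mass 483.215 g/mol; 2×26.982 = 53.964 g → 11.17 wt%.
Al in (Mg0.89Fe0.11)3Al2Si3O12: molar mass 413.530 g/mol; 2×26.982 = 53.964 g → 13.05 wt%.
Difference = 11.17 − 13.05 = -1.88 percentage points.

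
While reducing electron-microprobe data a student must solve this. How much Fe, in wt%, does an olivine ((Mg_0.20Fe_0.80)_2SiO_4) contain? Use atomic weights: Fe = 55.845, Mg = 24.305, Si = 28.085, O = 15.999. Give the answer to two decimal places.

46.74 wt%

M((Mg_0.20Fe_0.80)_2SiO_4) = 191.155 g/mol.
Fe contributes 1.60 × 55.845 = 89.352 g per mole.
89.352/191.155 = 0.4674 → 46.74%.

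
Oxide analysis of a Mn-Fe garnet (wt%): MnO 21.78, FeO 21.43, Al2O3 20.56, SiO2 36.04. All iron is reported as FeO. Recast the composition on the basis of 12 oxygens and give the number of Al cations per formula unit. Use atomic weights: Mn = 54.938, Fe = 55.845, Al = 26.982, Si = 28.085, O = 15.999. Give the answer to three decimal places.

21.78 wt% MnO ÷ 70.937 g/mol = 0.30703 mol, giving 0.30703 Mn and 0.30703 O.
21.43 wt% FeO ÷ 71.844 g/mol = 0.29829 mol, giving 0.29829 Fe and 0.29829 O.
20.56 wt% Al2O3 ÷ 101.961 g/mol = 0.20165 mol, giving 0.40330 Al and 0.60495 O.
36.04 wt% SiO2 ÷ 60.083 g/mol = 0.59984 mol, giving 0.59984 Si and 1.19968 O.
Oxygen sums to 2.40995; scaling by 12/2.40995 = 4.97936 puts the formula on 12 O.
Al: 0.40330 × 4.97936 = 2.008 atoms per formula unit.

2.008 Al apfu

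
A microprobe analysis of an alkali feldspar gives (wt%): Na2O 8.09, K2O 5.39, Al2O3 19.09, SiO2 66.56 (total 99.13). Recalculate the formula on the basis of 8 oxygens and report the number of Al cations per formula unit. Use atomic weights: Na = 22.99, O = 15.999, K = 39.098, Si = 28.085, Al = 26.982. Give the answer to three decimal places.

1.010 Al apfu

Na2O (M=61.979): mol = 0.13053; Na = 0.26106, O = 0.13053.
K2O (M=94.195): mol = 0.05722; K = 0.11444, O = 0.05722.
Al2O3 (M=101.961): mol = 0.18723; Al = 0.37446, O = 0.56169.
SiO2 (M=60.083): mol = 1.10780; Si = 1.10780, O = 2.21560.
ΣO = 2.96504; factor = 8/ΣO = 2.69811.
Al apfu = 0.37446 × 2.69811 = 1.010.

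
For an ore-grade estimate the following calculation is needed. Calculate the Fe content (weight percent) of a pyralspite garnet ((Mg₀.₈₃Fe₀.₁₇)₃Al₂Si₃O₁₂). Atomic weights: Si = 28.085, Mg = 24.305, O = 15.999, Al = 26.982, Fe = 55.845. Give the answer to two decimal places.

6.79 weight percent

Molar mass of (Mg₀.₈₃Fe₀.₁₇)₃Al₂Si₃O₁₂: 2.49*24.305 + 0.51*55.845 + 2*26.982 + 3*28.085 + 12*15.999 = 419.207 g/mol.
Mass of Fe per formula unit: 0.51 × 55.845 = 28.481 g.
Weight fraction Fe = 28.481 / 419.207 = 0.0679.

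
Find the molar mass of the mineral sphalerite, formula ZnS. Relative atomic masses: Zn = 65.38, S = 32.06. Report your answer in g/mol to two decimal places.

97.44 g/mol

The formula mass is the sum 1*65.38 + 1*32.06.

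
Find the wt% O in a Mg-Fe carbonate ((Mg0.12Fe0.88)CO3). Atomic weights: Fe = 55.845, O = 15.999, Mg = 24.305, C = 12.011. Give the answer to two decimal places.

42.83 wt%

M((Mg0.12Fe0.88)CO3) = 112.068 g/mol.
O contributes 3 × 15.999 = 47.997 g per mole.
47.997/112.068 = 0.4283 → 42.83%.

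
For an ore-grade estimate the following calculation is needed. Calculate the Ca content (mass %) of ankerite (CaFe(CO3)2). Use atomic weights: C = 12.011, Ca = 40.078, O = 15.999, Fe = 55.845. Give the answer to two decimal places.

18.56 mass %

M(CaFe(CO3)2) = 215.939 g/mol.
Ca contributes 1 × 40.078 = 40.078 g per mole.
40.078/215.939 = 0.1856 → 18.56%.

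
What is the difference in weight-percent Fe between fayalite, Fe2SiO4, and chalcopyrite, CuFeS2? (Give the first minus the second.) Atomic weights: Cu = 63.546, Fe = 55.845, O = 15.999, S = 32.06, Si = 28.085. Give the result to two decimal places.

24.38 percentage points

Fe in Fe2SiO4: molar mass 203.771 g/mol; 2×55.845 = 111.690 g → 54.81 wt%.
Fe in CuFeS2: molar mass 183.511 g/mol; 1×55.845 = 55.845 g → 30.43 wt%.
Difference = 54.81 − 30.43 = 24.38 percentage points.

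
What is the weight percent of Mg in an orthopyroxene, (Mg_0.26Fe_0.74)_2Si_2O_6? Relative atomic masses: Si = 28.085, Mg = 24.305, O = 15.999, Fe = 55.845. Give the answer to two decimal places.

Formula mass = 0.52*24.305 + 1.48*55.845 + 2*28.085 + 6*15.999 = 247.453 g/mol, of which 12.639 g is Mg.
So Mg makes up 12.639/247.453 = 0.0511 of the mass, i.e. 5.11%.

5.11 mass %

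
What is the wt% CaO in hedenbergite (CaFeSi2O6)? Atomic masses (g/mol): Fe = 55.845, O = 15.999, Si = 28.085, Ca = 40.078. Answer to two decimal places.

22.60 wt%

Formula mass = 248.087 g/mol.
1 Ca → 1.0000 mol CaO per formula unit; M(CaO) = 56.077, so CaO mass = 56.077 g.
56.077/248.087 × 100 = 22.60 wt%.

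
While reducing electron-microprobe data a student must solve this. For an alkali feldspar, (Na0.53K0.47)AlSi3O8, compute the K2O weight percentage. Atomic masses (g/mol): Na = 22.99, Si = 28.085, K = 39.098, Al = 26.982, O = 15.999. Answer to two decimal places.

M((Na0.53K0.47)AlSi3O8) = 269.790 g/mol; M(K2O) = 94.195 g/mol.
Moles K2O per formula unit = 0.47 K ÷ 2 = 0.2350.
K2O fraction = (0.2350 × 94.195) / 269.790 = 22.136/269.790 = 0.0820.

8.20 wt%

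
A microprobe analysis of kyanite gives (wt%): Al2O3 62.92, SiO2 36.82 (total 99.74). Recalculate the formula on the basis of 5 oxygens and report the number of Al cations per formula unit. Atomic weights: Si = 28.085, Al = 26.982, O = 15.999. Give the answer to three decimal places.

2.006 Al apfu

Al2O3: 62.92/101.961 = 0.61710 mol → 1.23420 mol Al, 1.85130 mol O.
SiO2: 36.82/60.083 = 0.61282 mol → 0.61282 mol Si, 1.22564 mol O.
Total oxygen = 3.07694 mol. Normalization factor = 5/3.07694 = 1.62499.
Al per 5 O = 1.23420 × 1.62499 = 2.006.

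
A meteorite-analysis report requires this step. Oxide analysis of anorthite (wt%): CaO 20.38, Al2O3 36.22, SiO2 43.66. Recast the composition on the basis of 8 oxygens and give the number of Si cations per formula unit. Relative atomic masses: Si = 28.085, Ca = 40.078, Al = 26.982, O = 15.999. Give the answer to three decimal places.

2.017 Si apfu

CaO: 20.38/56.077 = 0.36343 mol → 0.36343 mol Ca, 0.36343 mol O.
Al2O3: 36.22/101.961 = 0.35523 mol → 0.71046 mol Al, 1.06569 mol O.
SiO2: 43.66/60.083 = 0.72666 mol → 0.72666 mol Si, 1.45332 mol O.
Total oxygen = 2.88244 mol. Normalization factor = 8/2.88244 = 2.77543.
Si per 8 O = 0.72666 × 2.77543 = 2.017.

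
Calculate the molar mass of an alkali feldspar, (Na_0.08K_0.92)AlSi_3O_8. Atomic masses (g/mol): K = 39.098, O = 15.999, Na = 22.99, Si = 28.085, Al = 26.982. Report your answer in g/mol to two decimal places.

277.04 g/mol

The formula mass is the sum 0.08×22.99 + 0.92×39.098 + 1×26.982 + 3×28.085 + 8×15.999.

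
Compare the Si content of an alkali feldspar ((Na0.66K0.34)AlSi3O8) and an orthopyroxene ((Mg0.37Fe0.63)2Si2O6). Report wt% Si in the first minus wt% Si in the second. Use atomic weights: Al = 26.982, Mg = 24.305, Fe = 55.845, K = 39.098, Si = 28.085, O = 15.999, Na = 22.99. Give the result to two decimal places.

8.12 percentage points

Si in (Na0.66K0.34)AlSi3O8: molar mass 267.696 g/mol; 3×28.085 = 84.255 g → 31.47 wt%.
Si in (Mg0.37Fe0.63)2Si2O6: molar mass 240.514 g/mol; 2×28.085 = 56.170 g → 23.35 wt%.
Difference = 31.47 − 23.35 = 8.12 percentage points.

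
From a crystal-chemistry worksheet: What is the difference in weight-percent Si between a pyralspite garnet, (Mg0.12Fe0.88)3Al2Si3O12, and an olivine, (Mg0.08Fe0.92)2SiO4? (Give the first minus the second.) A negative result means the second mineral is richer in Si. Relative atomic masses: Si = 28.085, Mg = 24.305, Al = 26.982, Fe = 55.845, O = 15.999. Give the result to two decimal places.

3.19 percentage points

First mineral: 84.255 g Si in 486.388 g formula = 17.32 wt% Si.
Second mineral: 28.085 g Si in 198.725 g formula = 14.13 wt% Si.
17.32% − 14.13% gives a difference of 3.19 percentage points.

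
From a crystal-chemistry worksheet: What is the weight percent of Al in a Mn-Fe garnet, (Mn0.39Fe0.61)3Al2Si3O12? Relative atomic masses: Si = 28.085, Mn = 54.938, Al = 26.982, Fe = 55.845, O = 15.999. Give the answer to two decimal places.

10.86 weight percent

M((Mn0.39Fe0.61)3Al2Si3O12) = 496.681 g/mol.
Al contributes 2 × 26.982 = 53.964 g per mole.
53.964/496.681 = 0.1086 → 10.86%.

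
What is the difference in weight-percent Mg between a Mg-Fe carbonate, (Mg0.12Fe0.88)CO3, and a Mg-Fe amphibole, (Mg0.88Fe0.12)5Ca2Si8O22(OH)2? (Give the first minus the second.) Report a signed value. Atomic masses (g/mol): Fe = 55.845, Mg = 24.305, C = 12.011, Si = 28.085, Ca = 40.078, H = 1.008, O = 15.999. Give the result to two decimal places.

-10.26 percentage points

First mineral: 2.917 g Mg in 112.068 g formula = 2.60 wt% Mg.
Second mineral: 106.942 g Mg in 831.277 g formula = 12.86 wt% Mg.
2.60% − 12.86% gives a difference of -10.26 percentage points.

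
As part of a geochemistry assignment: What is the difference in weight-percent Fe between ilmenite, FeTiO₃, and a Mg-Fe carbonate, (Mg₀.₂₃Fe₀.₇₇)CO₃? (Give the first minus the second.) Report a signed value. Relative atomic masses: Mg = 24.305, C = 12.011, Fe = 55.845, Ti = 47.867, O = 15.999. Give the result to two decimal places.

First mineral: 55.845 g Fe in 151.709 g formula = 36.81 wt% Fe.
Second mineral: 43.001 g Fe in 108.599 g formula = 39.60 wt% Fe.
36.81% − 39.60% gives a difference of -2.79 percentage points.

-2.79 percentage points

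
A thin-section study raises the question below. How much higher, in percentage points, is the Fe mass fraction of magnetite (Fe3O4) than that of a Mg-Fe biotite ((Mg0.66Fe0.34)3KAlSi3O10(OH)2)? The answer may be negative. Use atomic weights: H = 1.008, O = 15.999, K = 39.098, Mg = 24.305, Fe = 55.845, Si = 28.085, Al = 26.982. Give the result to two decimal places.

M(Fe3O4) = 231.531 g/mol, so wt% Fe = 167.535/231.531 × 100 = 72.36%.
M((Mg0.66Fe0.34)3KAlSi3O10(OH)2) = 449.425 g/mol, so wt% Fe = 56.962/449.425 × 100 = 12.67%.
72.36 − 12.67 = 59.69 pp.

59.69 percentage points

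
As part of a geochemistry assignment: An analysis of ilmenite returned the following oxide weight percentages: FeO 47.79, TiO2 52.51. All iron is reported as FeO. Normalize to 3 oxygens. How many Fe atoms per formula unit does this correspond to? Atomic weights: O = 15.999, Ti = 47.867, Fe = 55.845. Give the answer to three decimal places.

47.79 wt% FeO ÷ 71.844 g/mol = 0.66519 mol, giving 0.66519 Fe and 0.66519 O.
52.51 wt% TiO2 ÷ 79.865 g/mol = 0.65748 mol, giving 0.65748 Ti and 1.31496 O.
Oxygen sums to 1.98015; scaling by 3/1.98015 = 1.51504 puts the formula on 3 O.
Fe: 0.66519 × 1.51504 = 1.008 atoms per formula unit.

1.008 Fe apfu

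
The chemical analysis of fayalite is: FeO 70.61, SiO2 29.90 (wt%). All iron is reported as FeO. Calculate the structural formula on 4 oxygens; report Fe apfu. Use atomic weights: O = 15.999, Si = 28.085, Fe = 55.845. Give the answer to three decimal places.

1.987 Fe apfu

FeO (M=71.844): mol = 0.98282; Fe = 0.98282, O = 0.98282.
SiO2 (M=60.083): mol = 0.49764; Si = 0.49764, O = 0.99528.
ΣO = 1.97810; factor = 4/ΣO = 2.02214.
Fe apfu = 0.98282 × 2.02214 = 1.987.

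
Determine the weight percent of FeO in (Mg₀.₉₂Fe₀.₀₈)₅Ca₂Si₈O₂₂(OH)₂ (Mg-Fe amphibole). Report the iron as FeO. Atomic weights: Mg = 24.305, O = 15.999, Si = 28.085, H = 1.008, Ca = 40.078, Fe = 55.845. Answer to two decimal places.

3.48 wt%

M((Mg₀.₉₂Fe₀.₀₈)₅Ca₂Si₈O₂₂(OH)₂) = 824.969 g/mol; M(FeO) = 71.844 g/mol.
Moles FeO per formula unit = 0.40 Fe ÷ 1 = 0.4000.
FeO fraction = (0.4000 × 71.844) / 824.969 = 28.738/824.969 = 0.0348.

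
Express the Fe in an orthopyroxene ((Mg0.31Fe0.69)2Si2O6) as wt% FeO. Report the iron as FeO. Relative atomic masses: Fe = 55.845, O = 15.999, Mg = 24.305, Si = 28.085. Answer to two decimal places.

M((Mg0.31Fe0.69)2Si2O6) = 244.299 g/mol; M(FeO) = 71.844 g/mol.
Moles FeO per formula unit = 1.38 Fe ÷ 1 = 1.3800.
FeO fraction = (1.3800 × 71.844) / 244.299 = 99.145/244.299 = 0.4058.

40.58 wt%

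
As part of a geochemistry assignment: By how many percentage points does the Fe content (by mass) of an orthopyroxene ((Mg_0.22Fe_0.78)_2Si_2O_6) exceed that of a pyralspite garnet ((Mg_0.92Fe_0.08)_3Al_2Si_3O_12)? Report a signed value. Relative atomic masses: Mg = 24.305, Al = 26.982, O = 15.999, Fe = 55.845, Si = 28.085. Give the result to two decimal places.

31.59 percentage points

M((Mg_0.22Fe_0.78)_2Si_2O_6) = 249.976 g/mol, so wt% Fe = 87.118/249.976 × 100 = 34.85%.
M((Mg_0.92Fe_0.08)_3Al_2Si_3O_12) = 410.692 g/mol, so wt% Fe = 13.403/410.692 × 100 = 3.26%.
34.85 − 3.26 = 31.59 pp.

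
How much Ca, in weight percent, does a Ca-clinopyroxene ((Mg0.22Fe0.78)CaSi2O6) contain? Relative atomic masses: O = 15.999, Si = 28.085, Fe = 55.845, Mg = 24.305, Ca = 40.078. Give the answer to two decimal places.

M((Mg0.22Fe0.78)CaSi2O6) = 241.148 g/mol.
Ca contributes 1 × 40.078 = 40.078 g per mole.
40.078/241.148 = 0.1662 → 16.62%.

16.62 weight percent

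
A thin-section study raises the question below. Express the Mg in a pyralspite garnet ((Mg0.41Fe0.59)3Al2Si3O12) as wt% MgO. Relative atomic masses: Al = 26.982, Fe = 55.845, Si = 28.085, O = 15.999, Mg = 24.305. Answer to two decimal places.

Molar mass of (Mg0.41Fe0.59)3Al2Si3O12 = 1.23×24.305 + 1.77×55.845 + 2×26.982 + 3×28.085 + 12×15.999 = 458.948 g/mol.
Each formula unit contains 1.23 Mg, equivalent to 1.23/1 = 1.2300 mol MgO.
M(MgO) = 1×24.305 + 1×15.999 = 40.304 g/mol.
Mass of MgO per formula unit = 1.2300 × 40.304 = 49.574 g.
MgO wt% = 49.574 / 458.948 × 100 = 10.80%.

10.80 wt%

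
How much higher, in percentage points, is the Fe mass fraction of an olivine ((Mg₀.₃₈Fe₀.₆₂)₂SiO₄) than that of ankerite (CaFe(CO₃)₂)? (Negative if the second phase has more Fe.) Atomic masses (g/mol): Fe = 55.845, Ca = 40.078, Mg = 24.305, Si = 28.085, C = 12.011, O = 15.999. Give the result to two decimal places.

12.65 percentage points

M((Mg₀.₃₈Fe₀.₆₂)₂SiO₄) = 179.801 g/mol, so wt% Fe = 69.248/179.801 × 100 = 38.51%.
M(CaFe(CO₃)₂) = 215.939 g/mol, so wt% Fe = 55.845/215.939 × 100 = 25.86%.
38.51 − 25.86 = 12.65 pp.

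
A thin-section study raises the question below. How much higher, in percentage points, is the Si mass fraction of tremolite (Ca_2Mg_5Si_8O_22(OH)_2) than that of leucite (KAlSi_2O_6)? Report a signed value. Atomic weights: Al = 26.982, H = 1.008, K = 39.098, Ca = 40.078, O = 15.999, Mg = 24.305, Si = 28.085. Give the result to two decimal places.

1.92 percentage points

First mineral: 224.680 g Si in 812.353 g formula = 27.66 wt% Si.
Second mineral: 56.170 g Si in 218.244 g formula = 25.74 wt% Si.
27.66% − 25.74% gives a difference of 1.92 percentage points.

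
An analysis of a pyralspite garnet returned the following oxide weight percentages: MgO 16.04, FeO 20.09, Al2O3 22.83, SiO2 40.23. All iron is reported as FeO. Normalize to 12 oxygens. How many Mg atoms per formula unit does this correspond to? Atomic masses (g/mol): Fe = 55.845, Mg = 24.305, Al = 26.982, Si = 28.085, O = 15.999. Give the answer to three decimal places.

MgO (M=40.304): mol = 0.39798; Mg = 0.39798, O = 0.39798.
FeO (M=71.844): mol = 0.27963; Fe = 0.27963, O = 0.27963.
Al2O3 (M=101.961): mol = 0.22391; Al = 0.44782, O = 0.67173.
SiO2 (M=60.083): mol = 0.66957; Si = 0.66957, O = 1.33914.
ΣO = 2.68848; factor = 12/ΣO = 4.46349.
Mg apfu = 0.39798 × 4.46349 = 1.776.

1.776 Mg apfu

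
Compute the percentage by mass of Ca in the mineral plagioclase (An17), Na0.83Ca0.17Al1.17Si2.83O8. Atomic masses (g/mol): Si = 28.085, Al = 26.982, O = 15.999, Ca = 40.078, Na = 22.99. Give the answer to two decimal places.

2.57 wt%

Formula mass = 0.83·22.99 + 0.17·40.078 + 1.17·26.982 + 2.83·28.085 + 8·15.999 = 264.936 g/mol, of which 6.813 g is Ca.
So Ca makes up 6.813/264.936 = 0.0257 of the mass, i.e. 2.57%.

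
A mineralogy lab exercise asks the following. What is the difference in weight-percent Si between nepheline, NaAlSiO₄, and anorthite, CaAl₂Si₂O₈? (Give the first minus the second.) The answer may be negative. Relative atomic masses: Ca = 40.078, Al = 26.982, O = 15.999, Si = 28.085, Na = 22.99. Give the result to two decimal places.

-0.42 percentage points

M(NaAlSiO₄) = 142.053 g/mol, so wt% Si = 28.085/142.053 × 100 = 19.77%.
M(CaAl₂Si₂O₈) = 278.204 g/mol, so wt% Si = 56.170/278.204 × 100 = 20.19%.
19.77 − 20.19 = -0.42 pp.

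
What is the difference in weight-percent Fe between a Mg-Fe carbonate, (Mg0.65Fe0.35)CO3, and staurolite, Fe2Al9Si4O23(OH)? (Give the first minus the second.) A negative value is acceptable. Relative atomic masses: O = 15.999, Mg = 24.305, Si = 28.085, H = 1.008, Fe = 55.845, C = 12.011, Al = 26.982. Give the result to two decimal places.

First mineral: 19.546 g Fe in 95.352 g formula = 20.50 wt% Fe.
Second mineral: 111.690 g Fe in 851.852 g formula = 13.11 wt% Fe.
20.50% − 13.11% gives a difference of 7.39 percentage points.

7.39 percentage points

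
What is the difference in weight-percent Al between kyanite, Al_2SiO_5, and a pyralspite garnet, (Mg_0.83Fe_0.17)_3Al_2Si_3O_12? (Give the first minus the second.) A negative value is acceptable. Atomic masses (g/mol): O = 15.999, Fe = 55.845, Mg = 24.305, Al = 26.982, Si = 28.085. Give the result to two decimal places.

20.43 percentage points

Al in Al_2SiO_5: molar mass 162.044 g/mol; 2×26.982 = 53.964 g → 33.30 wt%.
Al in (Mg_0.83Fe_0.17)_3Al_2Si_3O_12: molar mass 419.207 g/mol; 2×26.982 = 53.964 g → 12.87 wt%.
Difference = 33.30 − 12.87 = 20.43 percentage points.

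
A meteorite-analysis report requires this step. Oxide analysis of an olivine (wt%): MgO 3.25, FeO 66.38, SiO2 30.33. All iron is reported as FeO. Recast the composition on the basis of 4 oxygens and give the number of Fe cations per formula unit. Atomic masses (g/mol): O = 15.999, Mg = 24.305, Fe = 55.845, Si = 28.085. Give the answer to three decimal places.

3.25 wt% MgO ÷ 40.304 g/mol = 0.08064 mol, giving 0.08064 Mg and 0.08064 O.
66.38 wt% FeO ÷ 71.844 g/mol = 0.92395 mol, giving 0.92395 Fe and 0.92395 O.
30.33 wt% SiO2 ÷ 60.083 g/mol = 0.50480 mol, giving 0.50480 Si and 1.00960 O.
Oxygen sums to 2.01419; scaling by 4/2.01419 = 1.98591 puts the formula on 4 O.
Fe: 0.92395 × 1.98591 = 1.835 atoms per formula unit.

1.835 Fe apfu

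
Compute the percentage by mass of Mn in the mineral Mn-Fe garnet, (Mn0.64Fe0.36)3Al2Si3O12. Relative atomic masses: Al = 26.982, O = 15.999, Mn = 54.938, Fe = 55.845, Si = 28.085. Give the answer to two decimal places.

M((Mn0.64Fe0.36)3Al2Si3O12) = 496.001 g/mol.
Mn contributes 1.92 × 54.938 = 105.481 g per mole.
105.481/496.001 = 0.2127 → 21.27%.

21.27 mass %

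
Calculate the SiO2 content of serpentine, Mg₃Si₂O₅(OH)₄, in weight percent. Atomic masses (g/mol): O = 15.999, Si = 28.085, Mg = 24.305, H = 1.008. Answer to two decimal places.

Molar mass of Mg₃Si₂O₅(OH)₄ = 3×24.305 + 2×28.085 + 9×15.999 + 4×1.008 = 277.108 g/mol.
Each formula unit contains 2 Si, equivalent to 2/1 = 2.0000 mol SiO2.
M(SiO2) = 1×28.085 + 2×15.999 = 60.083 g/mol.
Mass of SiO2 per formula unit = 2.0000 × 60.083 = 120.166 g.
SiO2 wt% = 120.166 / 277.108 × 100 = 43.36%.

43.36 wt%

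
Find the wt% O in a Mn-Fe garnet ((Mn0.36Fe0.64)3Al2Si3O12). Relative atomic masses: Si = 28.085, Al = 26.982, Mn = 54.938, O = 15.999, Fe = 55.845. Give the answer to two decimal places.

38.65 wt%

Molar mass of (Mn0.36Fe0.64)3Al2Si3O12: 1.08·54.938 + 1.92·55.845 + 2·26.982 + 3·28.085 + 12·15.999 = 496.762 g/mol.
Mass of O per formula unit: 12 × 15.999 = 191.988 g.
Weight fraction O = 191.988 / 496.762 = 0.3865.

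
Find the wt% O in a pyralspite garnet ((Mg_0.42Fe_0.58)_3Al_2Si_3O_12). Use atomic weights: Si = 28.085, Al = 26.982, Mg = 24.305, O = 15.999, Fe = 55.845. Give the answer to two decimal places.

M((Mg_0.42Fe_0.58)_3Al_2Si_3O_12) = 458.002 g/mol.
O contributes 12 × 15.999 = 191.988 g per mole.
191.988/458.002 = 0.4192 → 41.92%.

41.92 wt%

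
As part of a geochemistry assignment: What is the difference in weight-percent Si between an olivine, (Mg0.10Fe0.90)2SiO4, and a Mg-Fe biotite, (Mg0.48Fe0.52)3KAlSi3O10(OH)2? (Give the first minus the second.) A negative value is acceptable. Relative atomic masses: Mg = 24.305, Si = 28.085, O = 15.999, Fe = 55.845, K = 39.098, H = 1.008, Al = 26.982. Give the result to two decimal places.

M((Mg0.10Fe0.90)2SiO4) = 197.463 g/mol, so wt% Si = 28.085/197.463 × 100 = 14.22%.
M((Mg0.48Fe0.52)3KAlSi3O10(OH)2) = 466.456 g/mol, so wt% Si = 84.255/466.456 × 100 = 18.06%.
14.22 − 18.06 = -3.84 pp.

-3.84 percentage points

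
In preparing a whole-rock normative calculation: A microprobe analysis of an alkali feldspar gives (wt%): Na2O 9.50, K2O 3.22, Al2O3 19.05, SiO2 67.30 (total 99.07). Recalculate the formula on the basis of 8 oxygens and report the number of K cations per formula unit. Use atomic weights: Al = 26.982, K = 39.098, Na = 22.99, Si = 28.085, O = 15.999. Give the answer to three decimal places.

0.183 K apfu

9.50 wt% Na2O ÷ 61.979 g/mol = 0.15328 mol, giving 0.30656 Na and 0.15328 O.
3.22 wt% K2O ÷ 94.195 g/mol = 0.03418 mol, giving 0.06836 K and 0.03418 O.
19.05 wt% Al2O3 ÷ 101.961 g/mol = 0.18684 mol, giving 0.37368 Al and 0.56052 O.
67.30 wt% SiO2 ÷ 60.083 g/mol = 1.12012 mol, giving 1.12012 Si and 2.24024 O.
Oxygen sums to 2.98822; scaling by 8/2.98822 = 2.67718 puts the formula on 8 O.
K: 0.06836 × 2.67718 = 0.183 atoms per formula unit.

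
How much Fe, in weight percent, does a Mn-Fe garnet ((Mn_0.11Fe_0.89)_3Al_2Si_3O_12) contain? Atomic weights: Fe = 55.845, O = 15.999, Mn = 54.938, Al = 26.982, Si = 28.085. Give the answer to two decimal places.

29.97 weight percent

Formula mass = 0.33×54.938 + 2.67×55.845 + 2×26.982 + 3×28.085 + 12×15.999 = 497.443 g/mol, of which 149.106 g is Fe.
So Fe makes up 149.106/497.443 = 0.2997 of the mass, i.e. 29.97%.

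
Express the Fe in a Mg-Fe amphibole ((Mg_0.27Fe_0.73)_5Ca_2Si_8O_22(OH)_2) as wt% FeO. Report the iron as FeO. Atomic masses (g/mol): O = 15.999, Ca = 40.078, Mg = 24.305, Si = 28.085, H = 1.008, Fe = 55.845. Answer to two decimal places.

Formula mass = 927.474 g/mol.
3.65 Fe → 3.6500 mol FeO per formula unit; M(FeO) = 71.844, so FeO mass = 262.231 g.
262.231/927.474 × 100 = 28.27 wt%.

28.27 wt%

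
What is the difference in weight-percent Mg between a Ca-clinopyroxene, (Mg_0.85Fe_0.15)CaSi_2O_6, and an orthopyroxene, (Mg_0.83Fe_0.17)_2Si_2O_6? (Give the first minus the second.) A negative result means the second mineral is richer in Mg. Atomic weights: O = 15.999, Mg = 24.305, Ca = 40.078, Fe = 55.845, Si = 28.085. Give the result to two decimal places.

First mineral: 20.659 g Mg in 221.278 g formula = 9.34 wt% Mg.
Second mineral: 40.346 g Mg in 211.498 g formula = 19.08 wt% Mg.
9.34% − 19.08% gives a difference of -9.74 percentage points.

-9.74 percentage points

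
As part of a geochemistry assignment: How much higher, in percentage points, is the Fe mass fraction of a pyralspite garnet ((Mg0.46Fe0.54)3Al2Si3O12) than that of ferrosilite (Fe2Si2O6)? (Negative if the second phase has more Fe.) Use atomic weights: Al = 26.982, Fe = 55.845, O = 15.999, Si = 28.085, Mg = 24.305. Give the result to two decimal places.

M((Mg0.46Fe0.54)3Al2Si3O12) = 454.217 g/mol, so wt% Fe = 90.469/454.217 × 100 = 19.92%.
M(Fe2Si2O6) = 263.854 g/mol, so wt% Fe = 111.690/263.854 × 100 = 42.33%.
19.92 − 42.33 = -22.41 pp.

-22.41 percentage points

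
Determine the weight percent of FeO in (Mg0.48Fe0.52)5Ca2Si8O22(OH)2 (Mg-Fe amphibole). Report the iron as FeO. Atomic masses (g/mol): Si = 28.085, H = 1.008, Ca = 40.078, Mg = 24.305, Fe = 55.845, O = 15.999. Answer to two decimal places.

20.89 wt%

Formula mass = 894.357 g/mol.
2.60 Fe → 2.6000 mol FeO per formula unit; M(FeO) = 71.844, so FeO mass = 186.794 g.
186.794/894.357 × 100 = 20.89 wt%.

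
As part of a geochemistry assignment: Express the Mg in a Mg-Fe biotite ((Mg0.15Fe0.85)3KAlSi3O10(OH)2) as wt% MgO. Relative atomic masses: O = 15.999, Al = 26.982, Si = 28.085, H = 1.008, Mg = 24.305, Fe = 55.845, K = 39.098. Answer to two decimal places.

3.64 wt%

M((Mg0.15Fe0.85)3KAlSi3O10(OH)2) = 497.681 g/mol; M(MgO) = 40.304 g/mol.
Moles MgO per formula unit = 0.45 Mg ÷ 1 = 0.4500.
MgO fraction = (0.4500 × 40.304) / 497.681 = 18.137/497.681 = 0.0364.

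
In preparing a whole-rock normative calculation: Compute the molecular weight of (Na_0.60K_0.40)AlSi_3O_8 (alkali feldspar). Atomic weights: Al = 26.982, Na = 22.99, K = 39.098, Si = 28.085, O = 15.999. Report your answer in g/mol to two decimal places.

268.66 g/mol

Na: 0.60 × 22.99 = 13.7940
K: 0.40 × 39.098 = 15.6392
Al: 1 × 26.982 = 26.9820
Si: 3 × 28.085 = 84.2550
O: 8 × 15.999 = 127.9920
Summing the contributions gives the formula mass.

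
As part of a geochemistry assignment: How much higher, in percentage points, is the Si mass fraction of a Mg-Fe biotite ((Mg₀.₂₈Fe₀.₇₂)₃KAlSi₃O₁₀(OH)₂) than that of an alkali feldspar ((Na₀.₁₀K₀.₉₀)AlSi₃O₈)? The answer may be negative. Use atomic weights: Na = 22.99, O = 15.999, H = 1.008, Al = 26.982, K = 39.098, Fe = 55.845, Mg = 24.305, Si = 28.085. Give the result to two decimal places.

-13.09 percentage points

M((Mg₀.₂₈Fe₀.₇₂)₃KAlSi₃O₁₀(OH)₂) = 485.380 g/mol, so wt% Si = 84.255/485.380 × 100 = 17.36%.
M((Na₀.₁₀K₀.₉₀)AlSi₃O₈) = 276.716 g/mol, so wt% Si = 84.255/276.716 × 100 = 30.45%.
17.36 − 30.45 = -13.09 pp.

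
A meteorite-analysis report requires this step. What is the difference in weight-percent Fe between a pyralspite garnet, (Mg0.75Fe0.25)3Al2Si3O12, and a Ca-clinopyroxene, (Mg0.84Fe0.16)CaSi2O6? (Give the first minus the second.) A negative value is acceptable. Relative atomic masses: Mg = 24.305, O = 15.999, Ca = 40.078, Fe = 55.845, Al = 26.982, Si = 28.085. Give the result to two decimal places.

5.78 percentage points

First mineral: 41.884 g Fe in 426.777 g formula = 9.81 wt% Fe.
Second mineral: 8.935 g Fe in 221.593 g formula = 4.03 wt% Fe.
9.81% − 4.03% gives a difference of 5.78 percentage points.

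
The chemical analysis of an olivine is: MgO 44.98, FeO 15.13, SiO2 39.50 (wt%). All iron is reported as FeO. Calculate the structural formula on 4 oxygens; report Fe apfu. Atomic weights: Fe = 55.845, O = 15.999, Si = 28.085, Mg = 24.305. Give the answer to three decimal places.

MgO (M=40.304): mol = 1.11602; Mg = 1.11602, O = 1.11602.
FeO (M=71.844): mol = 0.21060; Fe = 0.21060, O = 0.21060.
SiO2 (M=60.083): mol = 0.65742; Si = 0.65742, O = 1.31484.
ΣO = 2.64146; factor = 4/ΣO = 1.51431.
Fe apfu = 0.21060 × 1.51431 = 0.319.

0.319 Fe apfu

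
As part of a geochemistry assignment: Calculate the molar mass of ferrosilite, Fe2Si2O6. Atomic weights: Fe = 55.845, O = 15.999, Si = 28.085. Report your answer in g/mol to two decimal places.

The formula mass is the sum 2·55.845 + 2·28.085 + 6·15.999.

263.85 g/mol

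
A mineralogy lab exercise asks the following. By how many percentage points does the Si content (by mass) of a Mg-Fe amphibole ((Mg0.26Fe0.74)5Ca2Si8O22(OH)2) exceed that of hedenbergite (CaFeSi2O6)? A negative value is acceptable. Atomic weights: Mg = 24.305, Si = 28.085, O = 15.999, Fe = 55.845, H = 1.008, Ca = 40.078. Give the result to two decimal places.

M((Mg0.26Fe0.74)5Ca2Si8O22(OH)2) = 929.051 g/mol, so wt% Si = 224.680/929.051 × 100 = 24.18%.
M(CaFeSi2O6) = 248.087 g/mol, so wt% Si = 56.170/248.087 × 100 = 22.64%.
24.18 − 22.64 = 1.54 pp.

1.54 percentage points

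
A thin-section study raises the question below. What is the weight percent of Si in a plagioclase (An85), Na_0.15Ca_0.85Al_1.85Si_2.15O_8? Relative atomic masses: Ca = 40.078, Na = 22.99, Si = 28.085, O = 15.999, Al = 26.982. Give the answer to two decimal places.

M(Na_0.15Ca_0.85Al_1.85Si_2.15O_8) = 275.806 g/mol.
Si contributes 2.15 × 28.085 = 60.383 g per mole.
60.383/275.806 = 0.2189 → 21.89%.

21.89 wt%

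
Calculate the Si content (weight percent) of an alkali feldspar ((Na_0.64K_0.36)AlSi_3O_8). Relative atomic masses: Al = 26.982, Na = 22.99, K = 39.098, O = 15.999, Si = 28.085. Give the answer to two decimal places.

31.44 weight percent

Formula mass = 0.64×22.99 + 0.36×39.098 + 1×26.982 + 3×28.085 + 8×15.999 = 268.018 g/mol, of which 84.255 g is Si.
So Si makes up 84.255/268.018 = 0.3144 of the mass, i.e. 31.44%.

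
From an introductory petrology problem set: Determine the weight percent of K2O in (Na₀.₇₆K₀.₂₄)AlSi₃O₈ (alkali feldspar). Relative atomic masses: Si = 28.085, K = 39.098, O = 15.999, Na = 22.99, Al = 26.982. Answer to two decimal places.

4.25 wt%

M((Na₀.₇₆K₀.₂₄)AlSi₃O₈) = 266.085 g/mol; M(K2O) = 94.195 g/mol.
Moles K2O per formula unit = 0.24 K ÷ 2 = 0.1200.
K2O fraction = (0.1200 × 94.195) / 266.085 = 11.303/266.085 = 0.0425.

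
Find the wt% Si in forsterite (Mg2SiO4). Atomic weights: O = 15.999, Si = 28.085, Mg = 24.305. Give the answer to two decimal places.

19.96 mass %

M(Mg2SiO4) = 140.691 g/mol.
Si contributes 1 × 28.085 = 28.085 g per mole.
28.085/140.691 = 0.1996 → 19.96%.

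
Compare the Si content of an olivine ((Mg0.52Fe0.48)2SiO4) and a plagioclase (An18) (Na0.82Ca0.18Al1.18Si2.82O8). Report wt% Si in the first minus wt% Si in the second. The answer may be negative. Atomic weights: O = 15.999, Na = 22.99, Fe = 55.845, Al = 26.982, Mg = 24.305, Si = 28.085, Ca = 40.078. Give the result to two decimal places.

-13.45 percentage points

First mineral: 28.085 g Si in 170.969 g formula = 16.43 wt% Si.
Second mineral: 79.200 g Si in 265.096 g formula = 29.88 wt% Si.
16.43% − 29.88% gives a difference of -13.45 percentage points.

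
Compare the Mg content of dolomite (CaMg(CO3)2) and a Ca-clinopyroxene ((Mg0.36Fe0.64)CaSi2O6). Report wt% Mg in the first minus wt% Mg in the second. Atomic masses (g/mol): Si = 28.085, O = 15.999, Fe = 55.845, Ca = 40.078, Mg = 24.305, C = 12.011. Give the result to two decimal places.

Mg in CaMg(CO3)2: molar mass 184.399 g/mol; 1×24.305 = 24.305 g → 13.18 wt%.
Mg in (Mg0.36Fe0.64)CaSi2O6: molar mass 236.733 g/mol; 0.36×24.305 = 8.750 g → 3.70 wt%.
Difference = 13.18 − 3.70 = 9.48 percentage points.

9.48 percentage points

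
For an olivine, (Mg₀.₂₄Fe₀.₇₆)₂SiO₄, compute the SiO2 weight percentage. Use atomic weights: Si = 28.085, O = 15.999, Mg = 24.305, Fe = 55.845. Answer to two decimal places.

Molar mass of (Mg₀.₂₄Fe₀.₇₆)₂SiO₄ = 0.48*24.305 + 1.52*55.845 + 1*28.085 + 4*15.999 = 188.632 g/mol.
Each formula unit contains 1 Si, equivalent to 1/1 = 1.0000 mol SiO2.
M(SiO2) = 1×28.085 + 2×15.999 = 60.083 g/mol.
Mass of SiO2 per formula unit = 1.0000 × 60.083 = 60.083 g.
SiO2 wt% = 60.083 / 188.632 × 100 = 31.85%.

31.85 wt%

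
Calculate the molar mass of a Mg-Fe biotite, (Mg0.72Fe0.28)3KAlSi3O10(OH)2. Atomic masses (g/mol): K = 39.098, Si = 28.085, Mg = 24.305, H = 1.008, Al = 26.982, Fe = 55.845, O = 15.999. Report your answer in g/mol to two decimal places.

The formula mass is the sum 2.16(24.305) + 0.84(55.845) + 1(39.098) + 1(26.982) + 3(28.085) + 12(15.999) + 2(1.008).

443.75 g/mol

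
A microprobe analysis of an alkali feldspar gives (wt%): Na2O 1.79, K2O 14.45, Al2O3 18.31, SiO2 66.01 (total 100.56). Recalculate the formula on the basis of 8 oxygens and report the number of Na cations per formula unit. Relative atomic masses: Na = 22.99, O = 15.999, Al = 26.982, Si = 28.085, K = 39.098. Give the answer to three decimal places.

0.158 Na apfu

1.79 wt% Na2O ÷ 61.979 g/mol = 0.02888 mol, giving 0.05776 Na and 0.02888 O.
14.45 wt% K2O ÷ 94.195 g/mol = 0.15341 mol, giving 0.30682 K and 0.15341 O.
18.31 wt% Al2O3 ÷ 101.961 g/mol = 0.17958 mol, giving 0.35916 Al and 0.53874 O.
66.01 wt% SiO2 ÷ 60.083 g/mol = 1.09865 mol, giving 1.09865 Si and 2.19730 O.
Oxygen sums to 2.91833; scaling by 8/2.91833 = 2.74129 puts the formula on 8 O.
Na: 0.05776 × 2.74129 = 0.158 atoms per formula unit.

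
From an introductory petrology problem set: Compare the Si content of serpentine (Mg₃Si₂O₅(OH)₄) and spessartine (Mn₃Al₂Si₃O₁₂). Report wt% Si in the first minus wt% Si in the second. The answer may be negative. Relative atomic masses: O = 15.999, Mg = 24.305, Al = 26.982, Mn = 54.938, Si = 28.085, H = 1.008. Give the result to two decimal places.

3.25 percentage points

M(Mg₃Si₂O₅(OH)₄) = 277.108 g/mol, so wt% Si = 56.170/277.108 × 100 = 20.27%.
M(Mn₃Al₂Si₃O₁₂) = 495.021 g/mol, so wt% Si = 84.255/495.021 × 100 = 17.02%.
20.27 − 17.02 = 3.25 pp.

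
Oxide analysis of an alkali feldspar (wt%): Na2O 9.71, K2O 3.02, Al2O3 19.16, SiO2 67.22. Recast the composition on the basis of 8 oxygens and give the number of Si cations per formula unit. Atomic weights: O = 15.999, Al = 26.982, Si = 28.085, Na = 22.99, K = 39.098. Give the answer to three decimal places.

Na2O (M=61.979): mol = 0.15667; Na = 0.31334, O = 0.15667.
K2O (M=94.195): mol = 0.03206; K = 0.06412, O = 0.03206.
Al2O3 (M=101.961): mol = 0.18791; Al = 0.37582, O = 0.56373.
SiO2 (M=60.083): mol = 1.11879; Si = 1.11879, O = 2.23758.
ΣO = 2.99004; factor = 8/ΣO = 2.67555.
Si apfu = 1.11879 × 2.67555 = 2.993.

2.993 Si apfu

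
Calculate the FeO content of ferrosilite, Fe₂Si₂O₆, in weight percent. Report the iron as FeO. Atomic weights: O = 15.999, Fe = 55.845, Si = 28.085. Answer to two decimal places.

Molar mass of Fe₂Si₂O₆ = 2·55.845 + 2·28.085 + 6·15.999 = 263.854 g/mol.
Each formula unit contains 2 Fe, equivalent to 2/1 = 2.0000 mol FeO.
M(FeO) = 1×55.845 + 1×15.999 = 71.844 g/mol.
Mass of FeO per formula unit = 2.0000 × 71.844 = 143.688 g.
FeO wt% = 143.688 / 263.854 × 100 = 54.46%.

54.46 wt%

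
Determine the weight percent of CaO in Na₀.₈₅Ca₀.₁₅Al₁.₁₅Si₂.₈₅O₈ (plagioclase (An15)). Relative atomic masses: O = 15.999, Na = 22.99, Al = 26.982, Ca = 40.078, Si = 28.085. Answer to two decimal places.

Molar mass of Na₀.₈₅Ca₀.₁₅Al₁.₁₅Si₂.₈₅O₈ = 0.85×22.99 + 0.15×40.078 + 1.15×26.982 + 2.85×28.085 + 8×15.999 = 264.617 g/mol.
Each formula unit contains 0.15 Ca, equivalent to 0.15/1 = 0.1500 mol CaO.
M(CaO) = 1×40.078 + 1×15.999 = 56.077 g/mol.
Mass of CaO per formula unit = 0.1500 × 56.077 = 8.412 g.
CaO wt% = 8.412 / 264.617 × 100 = 3.18%.

3.18 wt%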